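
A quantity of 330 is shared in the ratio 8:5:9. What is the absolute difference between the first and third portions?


Total parts = 8 + 5 + 9 = 22
Value per part = 330 / 22 = 15
Shares: 8*15=120, 5*15=75, 9*15=135
First share = 120, third share = 135
Difference = |120 - 135| = 15

15


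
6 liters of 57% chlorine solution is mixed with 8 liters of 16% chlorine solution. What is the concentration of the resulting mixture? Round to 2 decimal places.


Solute in mixture 1 = 57% of 6 L = 6*57/100 = 171/50 L
Solute in mixture 2 = 16% of 8 L = 8*16/100 = 32/25 L
Total solute = 171/50 + 32/25 = 47/10 L
Total volume = 6 + 8 = 14 L
Final concentration = 47/10/14 * 100 = 33.57%

33.57


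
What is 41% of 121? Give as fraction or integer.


Compute 41% of 121
Convert percentage: 41% = 41/100
Multiply: 121 * 41/100
= 4961/100
= 4961/100

4961/100


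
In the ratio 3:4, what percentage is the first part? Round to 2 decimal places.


Total parts = 3 + 4 = 7
First part fraction = 3/7
Percentage = (3/7) * 100
= 0.428571 * 100
= 42.86%

42.86


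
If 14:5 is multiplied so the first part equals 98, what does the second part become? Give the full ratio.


Original ratio: 14:5
First term target: 98
Scale factor = 98 / 14 = 7
Multiply second term: 5 * 7 = 35
Equivalent ratio = 98:35

98:35


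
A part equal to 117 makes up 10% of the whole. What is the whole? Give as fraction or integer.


Given: 117 is 10% of the whole
Set up: 117 = 10/100 * whole
whole = 117 * 100 / 10
whole = 11700 / 10
whole = 1170

1170


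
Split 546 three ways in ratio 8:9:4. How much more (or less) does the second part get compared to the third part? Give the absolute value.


Total parts = 8 + 9 + 4 = 21
Value per part = 546 / 21 = 26
Shares: 8*26=208, 9*26=234, 4*26=104
Second share = 234, third share = 104
Difference = |234 - 104| = 130

130


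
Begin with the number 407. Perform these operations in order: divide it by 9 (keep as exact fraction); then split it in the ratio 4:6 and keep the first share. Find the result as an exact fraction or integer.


Start with 407.
Step 1: Divide by 9: 407 / 9 = 407/9
Step 2: Split 4:6, first share = 407/9 * 4/10 = 814/45
Final result = 814/45

814/45


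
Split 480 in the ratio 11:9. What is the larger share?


Total parts = 11 + 9 = 20
Value per part = 480 / 20 = 24
First share = 11 * 24 = 264
Second share = 9 * 24 = 216
Larger share = 264

264


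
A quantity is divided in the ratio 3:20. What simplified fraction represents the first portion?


Total parts = 3 + 20 = 23
First part fraction = 3/23
Simplify: 3/23 = 3/23

3/23


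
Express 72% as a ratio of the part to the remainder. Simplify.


Part = 72%, Remainder = 28%
Ratio = 72:28
GCD(72, 28) = 4
Simplify: 18:7 = 18:7

18:7


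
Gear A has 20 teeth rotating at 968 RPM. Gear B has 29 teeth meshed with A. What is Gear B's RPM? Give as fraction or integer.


Gear ratio: teeth_A * RPM_A = teeth_B * RPM_B
20 * 968 = 29 * RPM_B
19360 = 29 * RPM_B
RPM_B = 19360 / 29
RPM_B = 19360/29

19360/29


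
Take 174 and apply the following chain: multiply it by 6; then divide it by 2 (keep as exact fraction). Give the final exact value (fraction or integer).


Start with 174.
Step 1: Multiply by 6: 174 * 6 = 1044
Step 2: Divide by 2: 1044 / 2 = 522
Final result = 522

522


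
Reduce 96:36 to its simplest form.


Find GCD(96, 36)
GCD = 12
Divide both by 12: 96/12 = 8, 36/12 = 3
Simplified ratio = 8:3

8:3


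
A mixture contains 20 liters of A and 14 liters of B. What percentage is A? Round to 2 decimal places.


Volume of A = 20 L
Volume of B = 14 L
Total volume = 20 + 14 = 34 L
Percentage of A = (20/34) * 100
= 58.82%

58.82


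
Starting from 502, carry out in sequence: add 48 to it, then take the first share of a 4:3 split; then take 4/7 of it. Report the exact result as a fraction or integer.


Start with 502.
Step 1: Add 48: 502+48=550; split 4:3 first = 550*4/7 = 2200/7
Step 2: Take 4/7: 2200/7 * 4/7 = 8800/49
Final result = 8800/49

8800/49


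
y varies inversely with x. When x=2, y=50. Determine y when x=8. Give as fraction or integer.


Inverse proportion: y = k/x
Find k: k = 2 * 50 = 100
Compute y at x=8: y = 100/8
y = 25/2

25/2


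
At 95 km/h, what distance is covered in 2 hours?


Using distance = speed * time
Speed = 95 km/h
Time = 2 hours
Distance = 95 * 2
= 190 km

190


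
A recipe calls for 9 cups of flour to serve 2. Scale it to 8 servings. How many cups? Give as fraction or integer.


Original: 9 cups for 2 servings
Target servings = 8
Scaling factor = 8/2
New amount = 9 * 8/2
= 72/2
= 36 cups

36


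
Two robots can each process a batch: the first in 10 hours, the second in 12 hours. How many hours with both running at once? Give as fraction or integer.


Rate of A = 1/10 job per hour
Rate of B = 1/12 job per hour
Combined rate = 1/10 + 1/12
Find common denominator: (12 + 10)/(10*12) = 22/120
Combined rate = 11/60 job per hour
Time together = 1 / (11/60) = 60/11 hours

60/11


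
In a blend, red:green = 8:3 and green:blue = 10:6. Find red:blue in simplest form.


Given a:b = 8:3 and b:c = 10:6
Make b consistent. Multiply first ratio by 10: a:b = 80:30
Multiply second ratio by 3: b:c = 30:18
Now b = 30 in both, so a:b:c = 80:30:18
Therefore a:c = 80:18
Simplify by GCD: a:c = 40:9

40:9


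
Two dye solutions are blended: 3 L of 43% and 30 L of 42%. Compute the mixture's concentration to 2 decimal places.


Solute in mixture 1 = 43% of 3 L = 3*43/100 = 129/100 L
Solute in mixture 2 = 42% of 30 L = 30*42/100 = 63/5 L
Total solute = 129/100 + 63/5 = 1389/100 L
Total volume = 3 + 30 = 33 L
Final concentration = 1389/100/33 * 100 = 42.09%

42.09


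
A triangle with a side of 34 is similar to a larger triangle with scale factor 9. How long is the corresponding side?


Similar triangles have proportional sides
Scale factor = 9
Smaller side = 34
Corresponding larger side = 34 * 9
= 306

306


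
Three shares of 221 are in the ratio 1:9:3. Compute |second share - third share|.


Total parts = 1 + 9 + 3 = 13
Value per part = 221 / 13 = 17
Shares: 1*17=17, 9*17=153, 3*17=51
Second share = 153, third share = 51
Difference = |153 - 51| = 102

102


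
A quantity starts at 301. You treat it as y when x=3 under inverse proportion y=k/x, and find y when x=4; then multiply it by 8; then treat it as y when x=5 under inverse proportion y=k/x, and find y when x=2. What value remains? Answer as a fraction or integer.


Start with 301.
Step 1: Inverse prop: k = (301)*3; new y = k/4 = 301*3/4 = 903/4
Step 2: Multiply by 8: 903/4 * 8 = 1806
Step 3: Inverse prop: k = (1806)*5; new y = k/2 = 1806*5/2 = 4515
Final result = 4515

4515


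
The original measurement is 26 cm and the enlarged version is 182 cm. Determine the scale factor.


Original length = 26 cm
Scaled length = 182 cm
Scale factor = 182 / 26
= 7

7


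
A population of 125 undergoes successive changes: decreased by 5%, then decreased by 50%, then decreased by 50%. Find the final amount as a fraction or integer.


Start: 125
Step 1: decrease by 5% => multiply by 95/100
  125 * 95/100 = 475/4
Step 2: decrease by 50% => multiply by 50/100
  475/4 * 50/100 = 475/8
Step 3: decrease by 50% => multiply by 50/100
  475/8 * 50/100 = 475/16
Final value = 475/16

475/16


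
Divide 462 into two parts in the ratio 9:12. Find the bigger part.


Total parts = 9 + 12 = 21
Value per part = 462 / 21 = 22
First share = 9 * 22 = 198
Second share = 12 * 22 = 264
Larger share = 264

264


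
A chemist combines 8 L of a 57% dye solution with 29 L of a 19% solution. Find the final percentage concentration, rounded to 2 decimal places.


Solute in mixture 1 = 57% of 8 L = 8*57/100 = 114/25 L
Solute in mixture 2 = 19% of 29 L = 29*19/100 = 551/100 L
Total solute = 114/25 + 551/100 = 1007/100 L
Total volume = 8 + 29 = 37 L
Final concentration = 1007/100/37 * 100 = 27.22%

27.22


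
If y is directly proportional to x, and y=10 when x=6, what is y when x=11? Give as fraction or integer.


Direct proportion: y = kx
Find k: k = 10/6 = 5/3
Compute y at x=11: y = 5/3 * 11
y = 55/3

55/3


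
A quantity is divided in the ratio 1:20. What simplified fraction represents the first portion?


Total parts = 1 + 20 = 21
First part fraction = 1/21
Simplify: 1/21 = 1/21

1/21


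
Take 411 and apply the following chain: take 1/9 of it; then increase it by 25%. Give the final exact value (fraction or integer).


Start with 411.
Step 1: Take 1/9: 411 * 1/9 = 137/3
Step 2: Increase by 25%: 137/3 * 125/100 = 685/12
Final result = 685/12

685/12


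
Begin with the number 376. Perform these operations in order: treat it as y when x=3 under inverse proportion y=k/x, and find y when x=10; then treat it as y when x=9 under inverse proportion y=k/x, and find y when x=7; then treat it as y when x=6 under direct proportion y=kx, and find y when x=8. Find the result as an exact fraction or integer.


Start with 376.
Step 1: Inverse prop: k = (376)*3; new y = k/10 = 376*3/10 = 564/5
Step 2: Inverse prop: k = (564/5)*9; new y = k/7 = 564/5*9/7 = 5076/35
Step 3: Direct prop: k = (5076/35)/6; new y = k*8 = 5076/35*8/6 = 6768/35
Final result = 6768/35

6768/35


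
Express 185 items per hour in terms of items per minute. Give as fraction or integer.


Converting from per hour to per minute
Rate = 185 items per hour
Divide by 60: 185/60
= 37/12 items per minute

37/12


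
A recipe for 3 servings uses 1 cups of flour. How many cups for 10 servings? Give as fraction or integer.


Original: 1 cups for 3 servings
Target servings = 10
Scaling factor = 10/3
New amount = 1 * 10/3
= 10/3
= 10/3 cups

10/3


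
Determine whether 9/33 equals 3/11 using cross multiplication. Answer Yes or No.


Cross multiply to check 9/33 = 3/11
Left cross product: 9 * 11 = 99
Right cross product: 33 * 3 = 99
99 = 99
Equal, so proportions match => Yes

Yes


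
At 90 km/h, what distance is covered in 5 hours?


Using distance = speed * time
Speed = 90 km/h
Time = 5 hours
Distance = 90 * 5
= 450 km

450


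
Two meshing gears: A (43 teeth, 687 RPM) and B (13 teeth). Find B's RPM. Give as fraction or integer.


Gear ratio: teeth_A * RPM_A = teeth_B * RPM_B
43 * 687 = 13 * RPM_B
29541 = 13 * RPM_B
RPM_B = 29541 / 13
RPM_B = 29541/13

29541/13


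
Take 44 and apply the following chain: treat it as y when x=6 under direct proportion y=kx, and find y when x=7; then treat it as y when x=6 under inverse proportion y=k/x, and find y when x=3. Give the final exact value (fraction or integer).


Start with 44.
Step 1: Direct prop: k = (44)/6; new y = k*7 = 44*7/6 = 154/3
Step 2: Inverse prop: k = (154/3)*6; new y = k/3 = 154/3*6/3 = 308/3
Final result = 308/3

308/3


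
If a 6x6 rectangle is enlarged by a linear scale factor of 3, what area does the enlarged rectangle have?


Original dimensions: 6 x 6
Enlargement factor = 3
New width = 6 * 3 = 18
New height = 6 * 3 = 18
New area = 18 * 18 = 324

324


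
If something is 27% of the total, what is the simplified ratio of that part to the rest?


Part = 27%, Remainder = 73%
Ratio = 27:73
GCD(27, 73) = 1
Simplify: 27:73 = 27:73

27:73


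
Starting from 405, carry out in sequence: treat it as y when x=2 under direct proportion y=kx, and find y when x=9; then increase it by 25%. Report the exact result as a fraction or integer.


Start with 405.
Step 1: Direct prop: k = (405)/2; new y = k*9 = 405*9/2 = 3645/2
Step 2: Increase by 25%: 3645/2 * 125/100 = 18225/8
Final result = 18225/8

18225/8


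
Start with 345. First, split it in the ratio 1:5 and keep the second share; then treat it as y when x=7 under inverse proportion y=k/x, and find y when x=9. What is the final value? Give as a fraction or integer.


Start with 345.
Step 1: Split 1:5, second share = 345 * 5/6 = 575/2
Step 2: Inverse prop: k = (575/2)*7; new y = k/9 = 575/2*7/9 = 4025/18
Final result = 4025/18

4025/18


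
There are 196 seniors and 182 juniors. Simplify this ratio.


Find GCD(196, 182)
GCD = 14
Divide both by 14: 196/14 = 14, 182/14 = 13
Simplified ratio = 14:13

14:13


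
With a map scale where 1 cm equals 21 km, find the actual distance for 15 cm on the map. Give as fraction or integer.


Map scale: 1 cm = 21 km
Measured distance on map = 15 cm
Set up proportion: 15 * 21 / 1
= 315 / 1
= 315 km

315


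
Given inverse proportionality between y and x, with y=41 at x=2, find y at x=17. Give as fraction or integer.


Inverse proportion: y = k/x
Find k: k = 2 * 41 = 82
Compute y at x=17: y = 82/17
y = 82/17

82/17


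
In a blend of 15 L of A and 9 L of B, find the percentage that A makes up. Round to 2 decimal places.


Volume of A = 15 L
Volume of B = 9 L
Total volume = 15 + 9 = 24 L
Percentage of A = (15/24) * 100
= 62.50%

62.50


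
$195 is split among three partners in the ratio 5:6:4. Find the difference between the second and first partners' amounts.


Total parts = 5 + 6 + 4 = 15
Value per part = 195 / 15 = 13
Shares: 5*13=65, 6*13=78, 4*13=52
Second share = 78, first share = 65
Difference = |78 - 65| = 13

13


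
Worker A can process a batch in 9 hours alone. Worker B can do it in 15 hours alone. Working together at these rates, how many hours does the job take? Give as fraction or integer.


Rate of A = 1/9 job per hour
Rate of B = 1/15 job per hour
Combined rate = 1/9 + 1/15
Find common denominator: (15 + 9)/(9*15) = 24/135
Combined rate = 8/45 job per hour
Time together = 1 / (8/45) = 45/8 hours

45/8


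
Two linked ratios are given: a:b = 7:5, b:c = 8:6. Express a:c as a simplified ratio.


Given a:b = 7:5 and b:c = 8:6
Make b consistent. Multiply first ratio by 8: a:b = 56:40
Multiply second ratio by 5: b:c = 40:30
Now b = 40 in both, so a:b:c = 56:40:30
Therefore a:c = 56:30
Simplify by GCD: a:c = 28:15

28:15


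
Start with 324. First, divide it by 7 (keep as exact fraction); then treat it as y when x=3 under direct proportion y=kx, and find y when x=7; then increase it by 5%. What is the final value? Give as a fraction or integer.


Start with 324.
Step 1: Divide by 7: 324 / 7 = 324/7
Step 2: Direct prop: k = (324/7)/3; new y = k*7 = 324/7*7/3 = 108
Step 3: Increase by 5%: 108 * 105/100 = 567/5
Final result = 567/5

567/5


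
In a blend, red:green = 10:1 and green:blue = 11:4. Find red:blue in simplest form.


Given a:b = 10:1 and b:c = 11:4
Make b consistent. Multiply first ratio by 11: a:b = 110:11
Multiply second ratio by 1: b:c = 11:4
Now b = 11 in both, so a:b:c = 110:11:4
Therefore a:c = 110:4
Simplify by GCD: a:c = 55:2

55:2


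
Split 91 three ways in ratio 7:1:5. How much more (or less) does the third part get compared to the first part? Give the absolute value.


Total parts = 7 + 1 + 5 = 13
Value per part = 91 / 13 = 7
Shares: 7*7=49, 1*7=7, 5*7=35
Third share = 35, first share = 49
Difference = |35 - 49| = 14

14


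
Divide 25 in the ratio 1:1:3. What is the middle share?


Ratio = 1:1:3
Total parts = 1 + 1 + 3 = 5
Value per part = 25 / 5 = 5
First share = 1 * 5 = 5
Middle share = 1 * 5 = 5
Third share = 3 * 5 = 15

5


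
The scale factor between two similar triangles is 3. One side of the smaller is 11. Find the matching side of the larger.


Similar triangles have proportional sides
Scale factor = 3
Smaller side = 11
Corresponding larger side = 11 * 3
= 33

33


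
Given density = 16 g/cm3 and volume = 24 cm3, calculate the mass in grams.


Using mass = density * volume
Density = 16 g/cm3
Volume = 24 cm3
Mass = 16 * 24
= 384 g

384


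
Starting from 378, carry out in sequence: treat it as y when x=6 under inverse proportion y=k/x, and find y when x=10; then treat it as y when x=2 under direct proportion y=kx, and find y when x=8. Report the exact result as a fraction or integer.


Start with 378.
Step 1: Inverse prop: k = (378)*6; new y = k/10 = 378*6/10 = 1134/5
Step 2: Direct prop: k = (1134/5)/2; new y = k*8 = 1134/5*8/2 = 4536/5
Final result = 4536/5

4536/5


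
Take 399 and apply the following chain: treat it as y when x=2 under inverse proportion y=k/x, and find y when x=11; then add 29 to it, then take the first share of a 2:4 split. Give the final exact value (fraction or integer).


Start with 399.
Step 1: Inverse prop: k = (399)*2; new y = k/11 = 399*2/11 = 798/11
Step 2: Add 29: 798/11+29=1117/11; split 2:4 first = 1117/11*2/6 = 1117/33
Final result = 1117/33

1117/33


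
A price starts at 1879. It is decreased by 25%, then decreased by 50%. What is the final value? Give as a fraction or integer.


Start: 1879
Step 1: decrease by 25% => multiply by 75/100
  1879 * 75/100 = 5637/4
Step 2: decrease by 50% => multiply by 50/100
  5637/4 * 50/100 = 5637/8
Final value = 5637/8

5637/8


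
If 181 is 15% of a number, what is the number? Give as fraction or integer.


Given: 181 is 15% of the whole
Set up: 181 = 15/100 * whole
whole = 181 * 100 / 15
whole = 18100 / 15
whole = 3620/3

3620/3


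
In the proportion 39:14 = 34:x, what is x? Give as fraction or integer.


Setting up: 39/14 = 34/x
Cross multiply: 39 * x = 14 * 34
39x = 476
x = 476/39
x = 476/39

476/39


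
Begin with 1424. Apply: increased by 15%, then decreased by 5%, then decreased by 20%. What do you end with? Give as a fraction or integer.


Start: 1424
Step 1: increase by 15% => multiply by 115/100
  1424 * 115/100 = 8188/5
Step 2: decrease by 5% => multiply by 95/100
  8188/5 * 95/100 = 38893/25
Step 3: decrease by 20% => multiply by 80/100
  38893/25 * 80/100 = 155572/125
Final value = 155572/125

155572/125


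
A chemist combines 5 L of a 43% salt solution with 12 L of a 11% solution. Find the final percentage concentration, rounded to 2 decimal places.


Solute in mixture 1 = 43% of 5 L = 5*43/100 = 43/20 L
Solute in mixture 2 = 11% of 12 L = 12*11/100 = 33/25 L
Total solute = 43/20 + 33/25 = 347/100 L
Total volume = 5 + 12 = 17 L
Final concentration = 347/100/17 * 100 = 20.41%

20.41


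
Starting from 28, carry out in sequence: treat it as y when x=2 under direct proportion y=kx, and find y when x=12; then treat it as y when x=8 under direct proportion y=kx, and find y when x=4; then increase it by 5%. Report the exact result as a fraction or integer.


Start with 28.
Step 1: Direct prop: k = (28)/2; new y = k*12 = 28*12/2 = 168
Step 2: Direct prop: k = (168)/8; new y = k*4 = 168*4/8 = 84
Step 3: Increase by 5%: 84 * 105/100 = 441/5
Final result = 441/5

441/5


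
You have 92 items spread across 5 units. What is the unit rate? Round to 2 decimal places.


Total items = 92
Number of units = 5
Unit rate = 92 / 5
= 18.40 items per unit

18.40


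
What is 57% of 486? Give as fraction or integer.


Compute 57% of 486
Convert percentage: 57% = 57/100
Multiply: 486 * 57/100
= 27702/100
= 13851/50

13851/50


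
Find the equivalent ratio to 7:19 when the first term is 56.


Original ratio: 7:19
First term target: 56
Scale factor = 56 / 7 = 8
Multiply second term: 19 * 8 = 152
Equivalent ratio = 56:152

56:152


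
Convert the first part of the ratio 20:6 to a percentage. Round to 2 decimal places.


Total parts = 20 + 6 = 26
First part fraction = 20/26
Percentage = (20/26) * 100
= 0.769231 * 100
= 76.92%

76.92


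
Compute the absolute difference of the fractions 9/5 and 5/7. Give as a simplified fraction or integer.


Simplify: 9/5 = 9/5 and 5/7 = 5/7
Find common denominator: LCD = 35
Convert: 63/35 and 25/35
Difference = |63 - 25|/35 = 38/35
Simplified = 38/35

38/35


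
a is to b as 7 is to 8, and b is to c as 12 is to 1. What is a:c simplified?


Given a:b = 7:8 and b:c = 12:1
Make b consistent. Multiply first ratio by 12: a:b = 84:96
Multiply second ratio by 8: b:c = 96:8
Now b = 96 in both, so a:b:c = 84:96:8
Therefore a:c = 84:8
Simplify by GCD: a:c = 21:2

21:2


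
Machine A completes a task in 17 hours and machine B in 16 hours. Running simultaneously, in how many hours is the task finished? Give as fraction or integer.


Rate of A = 1/17 job per hour
Rate of B = 1/16 job per hour
Combined rate = 1/17 + 1/16
Find common denominator: (16 + 17)/(17*16) = 33/272
Combined rate = 33/272 job per hour
Time together = 1 / (33/272) = 272/33 hours

272/33


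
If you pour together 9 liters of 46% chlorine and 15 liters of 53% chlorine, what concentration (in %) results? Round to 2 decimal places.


Solute in mixture 1 = 46% of 9 L = 9*46/100 = 207/50 L
Solute in mixture 2 = 53% of 15 L = 15*53/100 = 159/20 L
Total solute = 207/50 + 159/20 = 1209/100 L
Total volume = 9 + 15 = 24 L
Final concentration = 1209/100/24 * 100 = 50.38%

50.38


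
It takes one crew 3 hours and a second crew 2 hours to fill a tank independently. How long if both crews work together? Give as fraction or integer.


Rate of A = 1/3 job per hour
Rate of B = 1/2 job per hour
Combined rate = 1/3 + 1/2
Find common denominator: (2 + 3)/(3*2) = 5/6
Combined rate = 5/6 job per hour
Time together = 1 / (5/6) = 6/5 hours

6/5


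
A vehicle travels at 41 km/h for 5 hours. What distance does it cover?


Using distance = speed * time
Speed = 41 km/h
Time = 5 hours
Distance = 41 * 5
= 205 km

205


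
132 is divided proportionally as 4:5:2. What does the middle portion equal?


Ratio = 4:5:2
Total parts = 4 + 5 + 2 = 11
Value per part = 132 / 11 = 12
First share = 4 * 12 = 48
Middle share = 5 * 12 = 60
Third share = 2 * 12 = 24

60


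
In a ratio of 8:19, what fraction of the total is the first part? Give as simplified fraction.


Total parts = 8 + 19 = 27
First part fraction = 8/27
Simplify: 8/27 = 8/27

8/27


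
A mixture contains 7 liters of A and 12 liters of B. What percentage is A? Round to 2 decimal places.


Volume of A = 7 L
Volume of B = 12 L
Total volume = 7 + 12 = 19 L
Percentage of A = (7/19) * 100
= 36.84%

36.84


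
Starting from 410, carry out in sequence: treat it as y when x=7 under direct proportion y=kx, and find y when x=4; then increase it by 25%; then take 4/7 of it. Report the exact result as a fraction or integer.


Start with 410.
Step 1: Direct prop: k = (410)/7; new y = k*4 = 410*4/7 = 1640/7
Step 2: Increase by 25%: 1640/7 * 125/100 = 2050/7
Step 3: Take 4/7: 2050/7 * 4/7 = 8200/49
Final result = 8200/49

8200/49


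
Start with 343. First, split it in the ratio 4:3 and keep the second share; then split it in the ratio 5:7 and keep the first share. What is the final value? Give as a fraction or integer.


Start with 343.
Step 1: Split 4:3, second share = 343 * 3/7 = 147
Step 2: Split 5:7, first share = 147 * 5/12 = 245/4
Final result = 245/4

245/4


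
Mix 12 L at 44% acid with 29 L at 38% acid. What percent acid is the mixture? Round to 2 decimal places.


Solute in mixture 1 = 44% of 12 L = 12*44/100 = 132/25 L
Solute in mixture 2 = 38% of 29 L = 29*38/100 = 551/50 L
Total solute = 132/25 + 551/50 = 163/10 L
Total volume = 12 + 29 = 41 L
Final concentration = 163/10/41 * 100 = 39.76%

39.76


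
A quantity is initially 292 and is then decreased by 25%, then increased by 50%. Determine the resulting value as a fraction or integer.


Start: 292
Step 1: decrease by 25% => multiply by 75/100
  292 * 75/100 = 219
Step 2: increase by 50% => multiply by 150/100
  219 * 150/100 = 657/2
Final value = 657/2

657/2


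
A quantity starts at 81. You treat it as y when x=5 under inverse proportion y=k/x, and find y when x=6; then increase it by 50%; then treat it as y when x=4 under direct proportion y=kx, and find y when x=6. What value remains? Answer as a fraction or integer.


Start with 81.
Step 1: Inverse prop: k = (81)*5; new y = k/6 = 81*5/6 = 135/2
Step 2: Increase by 50%: 135/2 * 150/100 = 405/4
Step 3: Direct prop: k = (405/4)/4; new y = k*6 = 405/4*6/4 = 1215/8
Final result = 1215/8

1215/8


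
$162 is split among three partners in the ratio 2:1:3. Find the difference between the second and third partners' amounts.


Total parts = 2 + 1 + 3 = 6
Value per part = 162 / 6 = 27
Shares: 2*27=54, 1*27=27, 3*27=81
Second share = 27, third share = 81
Difference = |27 - 81| = 54

54


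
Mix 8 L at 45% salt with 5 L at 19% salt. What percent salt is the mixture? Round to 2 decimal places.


Solute in mixture 1 = 45% of 8 L = 8*45/100 = 18/5 L
Solute in mixture 2 = 19% of 5 L = 5*19/100 = 19/20 L
Total solute = 18/5 + 19/20 = 91/20 L
Total volume = 8 + 5 = 13 L
Final concentration = 91/20/13 * 100 = 35.00%

35.00


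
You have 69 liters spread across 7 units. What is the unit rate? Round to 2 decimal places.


Total liters = 69
Number of units = 7
Unit rate = 69 / 7
= 9.86 liters per unit

9.86


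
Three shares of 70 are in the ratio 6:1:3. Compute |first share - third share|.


Total parts = 6 + 1 + 3 = 10
Value per part = 70 / 10 = 7
Shares: 6*7=42, 1*7=7, 3*7=21
First share = 42, third share = 21
Difference = |42 - 21| = 21

21


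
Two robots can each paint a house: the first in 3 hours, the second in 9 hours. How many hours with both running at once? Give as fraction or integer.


Rate of A = 1/3 job per hour
Rate of B = 1/9 job per hour
Combined rate = 1/3 + 1/9
Find common denominator: (9 + 3)/(3*9) = 12/27
Combined rate = 4/9 job per hour
Time together = 1 / (4/9) = 9/4 hours

9/4


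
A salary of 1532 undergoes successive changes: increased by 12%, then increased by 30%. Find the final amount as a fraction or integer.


Start: 1532
Step 1: increase by 12% => multiply by 112/100
  1532 * 112/100 = 42896/25
Step 2: increase by 30% => multiply by 130/100
  42896/25 * 130/100 = 278824/125
Final value = 278824/125

278824/125


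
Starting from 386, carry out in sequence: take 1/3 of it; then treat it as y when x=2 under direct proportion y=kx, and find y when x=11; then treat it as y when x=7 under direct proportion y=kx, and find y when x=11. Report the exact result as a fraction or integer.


Start with 386.
Step 1: Take 1/3: 386 * 1/3 = 386/3
Step 2: Direct prop: k = (386/3)/2; new y = k*11 = 386/3*11/2 = 2123/3
Step 3: Direct prop: k = (2123/3)/7; new y = k*11 = 2123/3*11/7 = 23353/21
Final result = 23353/21

23353/21


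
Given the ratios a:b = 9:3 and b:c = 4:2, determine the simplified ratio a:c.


Given a:b = 9:3 and b:c = 4:2
Make b consistent. Multiply first ratio by 4: a:b = 36:12
Multiply second ratio by 3: b:c = 12:6
Now b = 12 in both, so a:b:c = 36:12:6
Therefore a:c = 36:6
Simplify by GCD: a:c = 6:1

6:1


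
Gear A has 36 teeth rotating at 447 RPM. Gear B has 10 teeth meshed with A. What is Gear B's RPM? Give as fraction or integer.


Gear ratio: teeth_A * RPM_A = teeth_B * RPM_B
36 * 447 = 10 * RPM_B
16092 = 10 * RPM_B
RPM_B = 16092 / 10
RPM_B = 8046/5

8046/5


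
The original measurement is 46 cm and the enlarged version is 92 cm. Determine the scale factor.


Original length = 46 cm
Scaled length = 92 cm
Scale factor = 92 / 46
= 2

2


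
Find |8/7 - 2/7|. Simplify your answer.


Simplify: 8/7 = 8/7 and 2/7 = 2/7
Find common denominator: LCD = 7
Convert: 8/7 and 2/7
Difference = |8 - 2|/7 = 6/7
Simplified = 6/7

6/7


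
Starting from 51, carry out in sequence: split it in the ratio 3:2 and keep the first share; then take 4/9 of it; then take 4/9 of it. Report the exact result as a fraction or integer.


Start with 51.
Step 1: Split 3:2, first share = 51 * 3/5 = 153/5
Step 2: Take 4/9: 153/5 * 4/9 = 68/5
Step 3: Take 4/9: 68/5 * 4/9 = 272/45
Final result = 272/45

272/45


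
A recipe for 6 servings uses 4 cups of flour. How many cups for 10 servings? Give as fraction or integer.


Original: 4 cups for 6 servings
Target servings = 10
Scaling factor = 10/6
New amount = 4 * 10/6
= 40/6
= 20/3 cups

20/3


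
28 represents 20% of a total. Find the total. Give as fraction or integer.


Given: 28 is 20% of the whole
Set up: 28 = 20/100 * whole
whole = 28 * 100 / 20
whole = 2800 / 20
whole = 140

140


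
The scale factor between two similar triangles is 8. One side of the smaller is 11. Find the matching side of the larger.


Similar triangles have proportional sides
Scale factor = 8
Smaller side = 11
Corresponding larger side = 11 * 8
= 88

88


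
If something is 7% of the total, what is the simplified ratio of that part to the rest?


Part = 7%, Remainder = 93%
Ratio = 7:93
GCD(7, 93) = 1
Simplify: 7:93 = 7:93

7:93


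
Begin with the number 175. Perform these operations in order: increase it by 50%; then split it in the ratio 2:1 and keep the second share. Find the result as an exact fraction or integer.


Start with 175.
Step 1: Increase by 50%: 175 * 150/100 = 525/2
Step 2: Split 2:1, second share = 525/2 * 1/3 = 175/2
Final result = 175/2

175/2


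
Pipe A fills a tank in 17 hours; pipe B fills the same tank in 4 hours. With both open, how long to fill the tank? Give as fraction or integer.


Rate of A = 1/17 job per hour
Rate of B = 1/4 job per hour
Combined rate = 1/17 + 1/4
Find common denominator: (4 + 17)/(17*4) = 21/68
Combined rate = 21/68 job per hour
Time together = 1 / (21/68) = 68/21 hours

68/21


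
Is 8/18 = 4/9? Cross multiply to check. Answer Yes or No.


Cross multiply to check 8/18 = 4/9
Left cross product: 8 * 9 = 72
Right cross product: 18 * 4 = 72
72 = 72
Equal, so proportions match => Yes

Yes


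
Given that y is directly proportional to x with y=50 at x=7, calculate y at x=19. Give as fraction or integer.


Direct proportion: y = kx
Find k: k = 50/7 = 50/7
Compute y at x=19: y = 50/7 * 19
y = 950/7

950/7


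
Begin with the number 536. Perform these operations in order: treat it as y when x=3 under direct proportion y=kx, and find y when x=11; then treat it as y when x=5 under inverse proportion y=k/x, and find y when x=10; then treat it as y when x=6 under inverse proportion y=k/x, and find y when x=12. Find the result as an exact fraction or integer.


Start with 536.
Step 1: Direct prop: k = (536)/3; new y = k*11 = 536*11/3 = 5896/3
Step 2: Inverse prop: k = (5896/3)*5; new y = k/10 = 5896/3*5/10 = 2948/3
Step 3: Inverse prop: k = (2948/3)*6; new y = k/12 = 2948/3*6/12 = 1474/3
Final result = 1474/3

1474/3


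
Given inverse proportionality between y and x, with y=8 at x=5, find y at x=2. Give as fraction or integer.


Inverse proportion: y = k/x
Find k: k = 5 * 8 = 40
Compute y at x=2: y = 40/2
y = 20

20


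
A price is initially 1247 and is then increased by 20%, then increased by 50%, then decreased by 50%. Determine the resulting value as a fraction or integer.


Start: 1247
Step 1: increase by 20% => multiply by 120/100
  1247 * 120/100 = 7482/5
Step 2: increase by 50% => multiply by 150/100
  7482/5 * 150/100 = 11223/5
Step 3: decrease by 50% => multiply by 50/100
  11223/5 * 50/100 = 11223/10
Final value = 11223/10

11223/10


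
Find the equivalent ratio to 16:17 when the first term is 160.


Original ratio: 16:17
First term target: 160
Scale factor = 160 / 16 = 10
Multiply second term: 17 * 10 = 170
Equivalent ratio = 160:170

160:170


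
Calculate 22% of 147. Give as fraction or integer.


Compute 22% of 147
Convert percentage: 22% = 22/100
Multiply: 147 * 22/100
= 3234/100
= 1617/50

1617/50


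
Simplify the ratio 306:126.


Find GCD(306, 126)
GCD = 18
Divide both by 18: 306/18 = 17, 126/18 = 7
Simplified ratio = 17:7

17:7


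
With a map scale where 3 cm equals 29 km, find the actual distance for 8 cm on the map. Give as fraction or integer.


Map scale: 3 cm = 29 km
Measured distance on map = 8 cm
Set up proportion: 8 * 29 / 3
= 232 / 3
= 232/3 km

232/3


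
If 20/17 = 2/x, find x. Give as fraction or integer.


Setting up: 20/17 = 2/x
Cross multiply: 20 * x = 17 * 2
20x = 34
x = 34/20
x = 17/10

17/10


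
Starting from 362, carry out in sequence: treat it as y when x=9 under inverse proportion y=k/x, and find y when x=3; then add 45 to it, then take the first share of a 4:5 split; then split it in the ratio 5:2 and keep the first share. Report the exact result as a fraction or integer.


Start with 362.
Step 1: Inverse prop: k = (362)*9; new y = k/3 = 362*9/3 = 1086
Step 2: Add 45: 1086+45=1131; split 4:5 first = 1131*4/9 = 1508/3
Step 3: Split 5:2, first share = 1508/3 * 5/7 = 7540/21
Final result = 7540/21

7540/21


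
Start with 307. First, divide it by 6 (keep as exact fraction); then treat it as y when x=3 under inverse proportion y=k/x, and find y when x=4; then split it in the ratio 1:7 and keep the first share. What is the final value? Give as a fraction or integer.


Start with 307.
Step 1: Divide by 6: 307 / 6 = 307/6
Step 2: Inverse prop: k = (307/6)*3; new y = k/4 = 307/6*3/4 = 307/8
Step 3: Split 1:7, first share = 307/8 * 1/8 = 307/64
Final result = 307/64

307/64


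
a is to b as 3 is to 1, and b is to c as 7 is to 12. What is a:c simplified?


Given a:b = 3:1 and b:c = 7:12
Make b consistent. Multiply first ratio by 7: a:b = 21:7
Multiply second ratio by 1: b:c = 7:12
Now b = 7 in both, so a:b:c = 21:7:12
Therefore a:c = 21:12
Simplify by GCD: a:c = 7:4

7:4


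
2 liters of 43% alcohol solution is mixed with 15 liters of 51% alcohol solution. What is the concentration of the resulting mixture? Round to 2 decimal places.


Solute in mixture 1 = 43% of 2 L = 2*43/100 = 43/50 L
Solute in mixture 2 = 51% of 15 L = 15*51/100 = 153/20 L
Total solute = 43/50 + 153/20 = 851/100 L
Total volume = 2 + 15 = 17 L
Final concentration = 851/100/17 * 100 = 50.06%

50.06


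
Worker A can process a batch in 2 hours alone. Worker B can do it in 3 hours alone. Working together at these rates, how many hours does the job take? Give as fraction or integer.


Rate of A = 1/2 job per hour
Rate of B = 1/3 job per hour
Combined rate = 1/2 + 1/3
Find common denominator: (3 + 2)/(2*3) = 5/6
Combined rate = 5/6 job per hour
Time together = 1 / (5/6) = 6/5 hours

6/5


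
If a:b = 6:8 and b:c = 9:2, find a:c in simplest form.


Given a:b = 6:8 and b:c = 9:2
Make b consistent. Multiply first ratio by 9: a:b = 54:72
Multiply second ratio by 8: b:c = 72:16
Now b = 72 in both, so a:b:c = 54:72:16
Therefore a:c = 54:16
Simplify by GCD: a:c = 27:8

27:8


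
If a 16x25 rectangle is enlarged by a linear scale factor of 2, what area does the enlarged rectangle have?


Original dimensions: 16 x 25
Enlargement factor = 2
New width = 16 * 2 = 32
New height = 25 * 2 = 50
New area = 32 * 50 = 1600

1600


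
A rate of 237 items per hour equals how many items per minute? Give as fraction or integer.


Converting from per hour to per minute
Rate = 237 items per hour
Divide by 60: 237/60
= 79/20 items per minute

79/20


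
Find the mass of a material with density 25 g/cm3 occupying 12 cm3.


Using mass = density * volume
Density = 25 g/cm3
Volume = 12 cm3
Mass = 25 * 12
= 300 g

300


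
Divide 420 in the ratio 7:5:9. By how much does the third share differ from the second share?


Total parts = 7 + 5 + 9 = 21
Value per part = 420 / 21 = 20
Shares: 7*20=140, 5*20=100, 9*20=180
Third share = 180, second share = 100
Difference = |180 - 100| = 80

80


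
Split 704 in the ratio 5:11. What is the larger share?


Total parts = 5 + 11 = 16
Value per part = 704 / 16 = 44
First share = 5 * 44 = 220
Second share = 11 * 44 = 484
Larger share = 484

484


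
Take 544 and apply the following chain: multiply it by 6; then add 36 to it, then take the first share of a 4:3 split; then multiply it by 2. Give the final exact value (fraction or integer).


Start with 544.
Step 1: Multiply by 6: 544 * 6 = 3264
Step 2: Add 36: 3264+36=3300; split 4:3 first = 3300*4/7 = 13200/7
Step 3: Multiply by 2: 13200/7 * 2 = 26400/7
Final result = 26400/7

26400/7


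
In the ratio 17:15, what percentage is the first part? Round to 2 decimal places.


Total parts = 17 + 15 = 32
First part fraction = 17/32
Percentage = (17/32) * 100
= 0.53125 * 100
= 53.13%

53.13


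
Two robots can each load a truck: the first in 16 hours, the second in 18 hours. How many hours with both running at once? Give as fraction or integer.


Rate of A = 1/16 job per hour
Rate of B = 1/18 job per hour
Combined rate = 1/16 + 1/18
Find common denominator: (18 + 16)/(16*18) = 34/288
Combined rate = 17/144 job per hour
Time together = 1 / (17/144) = 144/17 hours

144/17


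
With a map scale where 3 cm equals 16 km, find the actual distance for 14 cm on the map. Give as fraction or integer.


Map scale: 3 cm = 16 km
Measured distance on map = 14 cm
Set up proportion: 14 * 16 / 3
= 224 / 3
= 224/3 km

224/3


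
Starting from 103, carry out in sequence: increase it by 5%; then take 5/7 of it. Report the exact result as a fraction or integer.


Start with 103.
Step 1: Increase by 5%: 103 * 105/100 = 2163/20
Step 2: Take 5/7: 2163/20 * 5/7 = 309/4
Final result = 309/4

309/4


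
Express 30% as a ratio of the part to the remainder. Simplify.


Part = 30%, Remainder = 70%
Ratio = 30:70
GCD(30, 70) = 10
Simplify: 3:7 = 3:7

3:7


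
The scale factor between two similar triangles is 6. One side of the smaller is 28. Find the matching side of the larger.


Similar triangles have proportional sides
Scale factor = 6
Smaller side = 28
Corresponding larger side = 28 * 6
= 168

168


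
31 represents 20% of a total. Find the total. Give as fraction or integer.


Given: 31 is 20% of the whole
Set up: 31 = 20/100 * whole
whole = 31 * 100 / 20
whole = 3100 / 20
whole = 155

155


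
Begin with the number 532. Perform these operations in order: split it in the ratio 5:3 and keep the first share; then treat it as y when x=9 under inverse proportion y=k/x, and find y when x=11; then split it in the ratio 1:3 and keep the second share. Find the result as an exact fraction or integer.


Start with 532.
Step 1: Split 5:3, first share = 532 * 5/8 = 665/2
Step 2: Inverse prop: k = (665/2)*9; new y = k/11 = 665/2*9/11 = 5985/22
Step 3: Split 1:3, second share = 5985/22 * 3/4 = 17955/88
Final result = 17955/88

17955/88


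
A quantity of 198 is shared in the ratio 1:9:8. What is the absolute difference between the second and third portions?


Total parts = 1 + 9 + 8 = 18
Value per part = 198 / 18 = 11
Shares: 1*11=11, 9*11=99, 8*11=88
Second share = 99, third share = 88
Difference = |99 - 88| = 11

11


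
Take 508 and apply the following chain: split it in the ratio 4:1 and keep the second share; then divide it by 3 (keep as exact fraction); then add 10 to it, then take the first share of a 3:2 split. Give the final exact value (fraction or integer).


Start with 508.
Step 1: Split 4:1, second share = 508 * 1/5 = 508/5
Step 2: Divide by 3: 508/5 / 3 = 508/15
Step 3: Add 10: 508/15+10=658/15; split 3:2 first = 658/15*3/5 = 658/25
Final result = 658/25

658/25


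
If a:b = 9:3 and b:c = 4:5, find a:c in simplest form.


Given a:b = 9:3 and b:c = 4:5
Make b consistent. Multiply first ratio by 4: a:b = 36:12
Multiply second ratio by 3: b:c = 12:15
Now b = 12 in both, so a:b:c = 36:12:15
Therefore a:c = 36:15
Simplify by GCD: a:c = 12:5

12:5


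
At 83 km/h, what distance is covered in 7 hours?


Using distance = speed * time
Speed = 83 km/h
Time = 7 hours
Distance = 83 * 7
= 581 km

581


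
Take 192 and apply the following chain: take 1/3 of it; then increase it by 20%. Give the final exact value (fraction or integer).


Start with 192.
Step 1: Take 1/3: 192 * 1/3 = 64
Step 2: Increase by 20%: 64 * 120/100 = 384/5
Final result = 384/5

384/5


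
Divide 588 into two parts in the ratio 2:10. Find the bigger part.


Total parts = 2 + 10 = 12
Value per part = 588 / 12 = 49
First share = 2 * 49 = 98
Second share = 10 * 49 = 490
Larger share = 490

490


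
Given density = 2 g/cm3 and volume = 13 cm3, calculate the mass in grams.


Using mass = density * volume
Density = 2 g/cm3
Volume = 13 cm3
Mass = 2 * 13
= 26 g

26


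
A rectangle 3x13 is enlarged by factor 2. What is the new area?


Original dimensions: 3 x 13
Enlargement factor = 2
New width = 3 * 2 = 6
New height = 13 * 2 = 26
New area = 6 * 26 = 156

156
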